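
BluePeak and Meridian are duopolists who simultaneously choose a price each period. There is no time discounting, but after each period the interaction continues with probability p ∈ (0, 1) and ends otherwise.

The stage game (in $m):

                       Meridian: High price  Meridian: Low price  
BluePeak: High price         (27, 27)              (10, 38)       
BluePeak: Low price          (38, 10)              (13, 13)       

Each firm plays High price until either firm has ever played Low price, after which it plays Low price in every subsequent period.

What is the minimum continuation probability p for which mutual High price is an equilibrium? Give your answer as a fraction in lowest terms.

11/25

With no time discounting, the continuation probability p plays the role of the discount factor.
Grim-trigger IC: 27/(1−p) ≥ 38 + 13p/(1−p) ⇒ p ≥ (38−27)/(38−13) = 11/25.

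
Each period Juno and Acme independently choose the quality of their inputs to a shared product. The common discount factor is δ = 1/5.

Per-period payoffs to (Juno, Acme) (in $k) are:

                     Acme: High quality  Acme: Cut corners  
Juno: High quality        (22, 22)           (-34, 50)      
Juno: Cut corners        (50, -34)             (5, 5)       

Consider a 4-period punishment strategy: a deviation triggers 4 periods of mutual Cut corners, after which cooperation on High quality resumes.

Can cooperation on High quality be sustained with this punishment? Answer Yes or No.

No

A one-shot deviation gives 50 now, then 5 for 4 periods, then back to 22.
Gain from deviating: (50−22) today; loss: (22−5) in each of the next 4 periods.
No-deviation condition: (22−5)(δ+…+δ^4) ≥ 50−22, i.e. δ+…+δ^4 ≥ 28/17.
At δ = 1/5: δ+…+δ^4 = 0.2496 < 1.6471.
So cooperation is not sustainable.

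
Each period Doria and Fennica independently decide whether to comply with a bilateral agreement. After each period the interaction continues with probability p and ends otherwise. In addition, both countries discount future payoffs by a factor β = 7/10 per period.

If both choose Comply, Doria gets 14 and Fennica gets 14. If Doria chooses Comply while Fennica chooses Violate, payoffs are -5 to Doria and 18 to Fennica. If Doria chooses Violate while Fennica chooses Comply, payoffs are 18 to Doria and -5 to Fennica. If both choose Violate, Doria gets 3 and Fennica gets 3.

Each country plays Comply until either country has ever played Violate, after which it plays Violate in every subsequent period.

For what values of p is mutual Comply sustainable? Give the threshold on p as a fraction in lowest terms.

8/21

With continuation probability p and discount β, the effective per-period discount factor is βp.
Grim-trigger IC: βp ≥ (18−14)/(18−3) = 4/15.
So p ≥ (4/15)/(7/10) = 8/21.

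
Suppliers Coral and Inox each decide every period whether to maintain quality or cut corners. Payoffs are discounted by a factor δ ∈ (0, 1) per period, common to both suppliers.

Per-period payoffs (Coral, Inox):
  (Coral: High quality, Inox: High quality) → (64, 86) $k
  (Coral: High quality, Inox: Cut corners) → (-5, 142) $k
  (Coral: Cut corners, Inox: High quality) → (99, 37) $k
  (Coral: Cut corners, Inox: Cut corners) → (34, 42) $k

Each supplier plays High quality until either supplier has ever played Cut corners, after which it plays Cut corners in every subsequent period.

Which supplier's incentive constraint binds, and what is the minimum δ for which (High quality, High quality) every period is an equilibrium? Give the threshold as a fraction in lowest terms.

Inox; δ ≥ 14/25

Coral's threshold: (99−64)/(99−34) = 7/13.
Inox's threshold: (142−86)/(142−42) = 14/25.
7/13 < 14/25, so Inox binds and δ* = 14/25.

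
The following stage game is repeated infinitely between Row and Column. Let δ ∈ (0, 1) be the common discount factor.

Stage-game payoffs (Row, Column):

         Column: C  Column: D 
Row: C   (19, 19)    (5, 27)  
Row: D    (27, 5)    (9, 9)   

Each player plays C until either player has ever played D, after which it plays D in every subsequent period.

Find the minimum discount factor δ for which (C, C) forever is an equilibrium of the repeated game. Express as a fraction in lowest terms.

4/9

Under grim trigger the critical discount factor is (T−C)/(T−P) with T = 27, C = 19, P = 9.
δ* = (27−19)/(27−9) = 8/18 = 4/9.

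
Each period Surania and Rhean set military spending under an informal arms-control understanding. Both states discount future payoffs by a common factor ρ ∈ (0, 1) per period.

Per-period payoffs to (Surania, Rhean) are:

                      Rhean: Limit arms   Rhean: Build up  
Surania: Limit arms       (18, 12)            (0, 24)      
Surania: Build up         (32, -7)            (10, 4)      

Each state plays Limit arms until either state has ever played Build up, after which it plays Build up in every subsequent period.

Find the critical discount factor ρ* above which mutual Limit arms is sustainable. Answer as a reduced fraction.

7/11

Surania: cooperation gives 18 each period; deviation gives 32 once then 10 forever.
  18/(1−ρ) ≥ 32 + 10ρ/(1−ρ) ⇒ ρ ≥ 14/22 = 7/11.
Rhean: cooperation gives 12 each period; deviation gives 24 once then 4 forever.
  ρ ≥ 12/20 = 3/5.
Both must hold, so the binding constraint is Surania's: ρ ≥ 7/11.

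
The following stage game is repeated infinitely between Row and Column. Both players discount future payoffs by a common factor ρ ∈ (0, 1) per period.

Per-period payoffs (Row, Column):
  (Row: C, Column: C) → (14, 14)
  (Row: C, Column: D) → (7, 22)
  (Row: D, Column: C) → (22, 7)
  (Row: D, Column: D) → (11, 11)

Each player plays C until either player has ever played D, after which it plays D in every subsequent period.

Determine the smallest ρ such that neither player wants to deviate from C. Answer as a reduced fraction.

Under grim trigger the critical discount factor is (T−C)/(T−P) with T = 22, C = 14, P = 11.
ρ* = (22−14)/(22−11) = 8/11.

8/11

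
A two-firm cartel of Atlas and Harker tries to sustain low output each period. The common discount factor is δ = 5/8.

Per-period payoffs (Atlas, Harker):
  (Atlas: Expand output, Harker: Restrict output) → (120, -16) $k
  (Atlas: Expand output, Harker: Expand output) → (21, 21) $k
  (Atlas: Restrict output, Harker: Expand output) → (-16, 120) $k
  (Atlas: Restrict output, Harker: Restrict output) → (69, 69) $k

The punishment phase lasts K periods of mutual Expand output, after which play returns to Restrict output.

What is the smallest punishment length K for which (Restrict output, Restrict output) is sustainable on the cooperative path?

Need Σ_{k=1}^{K} δ^k ≥ (120−69)/(69−21) = 1.0625 at δ = 5/8.
At K = 2 the sum is 1.0156 < 1.0625; at K = 3 it is 1.2598 ≥ 1.0625.
So the minimum punishment length is K = 3.

3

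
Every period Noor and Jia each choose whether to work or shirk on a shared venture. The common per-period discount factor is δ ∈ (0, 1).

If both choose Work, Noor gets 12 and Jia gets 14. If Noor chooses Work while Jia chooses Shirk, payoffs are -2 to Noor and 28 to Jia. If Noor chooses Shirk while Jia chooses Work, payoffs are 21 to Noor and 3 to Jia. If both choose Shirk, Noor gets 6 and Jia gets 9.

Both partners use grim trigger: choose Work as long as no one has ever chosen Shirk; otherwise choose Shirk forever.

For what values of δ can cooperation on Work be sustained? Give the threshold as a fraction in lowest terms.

Noor: cooperation gives 12 each period; deviation gives 21 once then 6 forever.
  12/(1−δ) ≥ 21 + 6δ/(1−δ) ⇒ δ ≥ 9/15 = 3/5.
Jia: cooperation gives 14 each period; deviation gives 28 once then 9 forever.
  δ ≥ 14/19.
Both must hold, so the binding constraint is Jia's: δ ≥ 14/19.

14/19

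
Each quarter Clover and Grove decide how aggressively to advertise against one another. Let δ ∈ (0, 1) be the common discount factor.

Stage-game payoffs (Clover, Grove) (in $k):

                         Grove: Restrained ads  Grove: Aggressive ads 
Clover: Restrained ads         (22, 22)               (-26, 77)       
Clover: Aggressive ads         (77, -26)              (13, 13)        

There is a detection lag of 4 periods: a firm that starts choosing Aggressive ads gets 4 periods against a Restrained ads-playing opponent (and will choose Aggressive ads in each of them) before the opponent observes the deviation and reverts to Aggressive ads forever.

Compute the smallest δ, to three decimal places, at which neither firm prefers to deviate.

0.963

Deviating for the 4 undetected periods gains 77−22 = 55 per period over cooperation, then loses 22−13 = 9 per period forever once punishment starts.
Gain: 55(1 + δ + … + δ^3); loss: 9·δ^4/(1−δ).
No profitable deviation ⇔ 55(1−δ^4) ≤ 9·δ^4, i.e. δ^4 ≥ 55/(55+9) = 55/64.
Hence δ ≥ (55/64)^(1/4) ≈ 0.963.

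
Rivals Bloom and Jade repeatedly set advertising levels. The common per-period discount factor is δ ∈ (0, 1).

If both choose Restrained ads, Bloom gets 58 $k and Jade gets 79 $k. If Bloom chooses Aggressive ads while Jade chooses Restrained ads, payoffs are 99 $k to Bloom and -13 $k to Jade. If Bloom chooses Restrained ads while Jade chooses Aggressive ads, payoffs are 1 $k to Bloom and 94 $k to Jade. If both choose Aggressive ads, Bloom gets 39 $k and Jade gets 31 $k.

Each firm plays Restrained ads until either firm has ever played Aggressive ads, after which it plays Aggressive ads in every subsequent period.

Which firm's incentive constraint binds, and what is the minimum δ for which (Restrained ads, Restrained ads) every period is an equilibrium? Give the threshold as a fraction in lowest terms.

Bloom's threshold: (99−58)/(99−39) = 41/60.
Jade's threshold: (94−79)/(94−31) = 5/21.
41/60 > 5/21, so Bloom binds and δ* = 41/60.

Bloom; δ ≥ 41/60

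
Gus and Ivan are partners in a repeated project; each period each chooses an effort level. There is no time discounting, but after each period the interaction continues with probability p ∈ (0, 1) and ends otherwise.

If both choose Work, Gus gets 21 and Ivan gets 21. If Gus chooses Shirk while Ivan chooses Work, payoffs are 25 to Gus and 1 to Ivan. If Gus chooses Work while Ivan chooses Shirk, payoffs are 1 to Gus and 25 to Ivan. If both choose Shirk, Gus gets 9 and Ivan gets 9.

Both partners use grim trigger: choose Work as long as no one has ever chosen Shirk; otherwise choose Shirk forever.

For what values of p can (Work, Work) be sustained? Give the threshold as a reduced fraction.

With no time discounting, the continuation probability p plays the role of the discount factor.
Grim-trigger IC: 21/(1−p) ≥ 25 + 9p/(1−p) ⇒ p ≥ (25−21)/(25−9) = 1/4.

1/4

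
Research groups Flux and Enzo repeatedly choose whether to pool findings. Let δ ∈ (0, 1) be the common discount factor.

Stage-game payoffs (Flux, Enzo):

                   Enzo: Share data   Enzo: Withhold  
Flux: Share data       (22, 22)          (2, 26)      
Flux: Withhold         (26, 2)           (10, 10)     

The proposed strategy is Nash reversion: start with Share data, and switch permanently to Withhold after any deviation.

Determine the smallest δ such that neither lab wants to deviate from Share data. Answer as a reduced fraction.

1/4

Under grim trigger the critical discount factor is (T−C)/(T−P) with T = 26, C = 22, P = 10.
δ* = (26−22)/(26−10) = 4/16 = 1/4.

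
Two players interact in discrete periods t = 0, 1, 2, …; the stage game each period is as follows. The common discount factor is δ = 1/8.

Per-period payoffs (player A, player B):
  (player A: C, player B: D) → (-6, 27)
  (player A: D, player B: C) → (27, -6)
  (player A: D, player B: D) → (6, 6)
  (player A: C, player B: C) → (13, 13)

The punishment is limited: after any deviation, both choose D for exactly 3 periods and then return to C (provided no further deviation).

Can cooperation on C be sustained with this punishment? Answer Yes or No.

No

IC: δ+…+δ^3 ≥ (27−13)/(13−6) = 2.
At δ = 1/8: partial sum = 0.1426 < 2.0000. Cooperation not sustainable.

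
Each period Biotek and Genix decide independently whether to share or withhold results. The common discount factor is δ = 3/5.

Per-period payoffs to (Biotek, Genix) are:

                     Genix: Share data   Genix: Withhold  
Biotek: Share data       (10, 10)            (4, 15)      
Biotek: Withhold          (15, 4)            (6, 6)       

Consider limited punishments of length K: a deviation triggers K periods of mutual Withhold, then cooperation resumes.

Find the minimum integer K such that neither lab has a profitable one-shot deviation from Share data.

Need Σ_{k=1}^{K} δ^k ≥ (15−10)/(10−6) = 1.2500 at δ = 3/5.
At K = 3 the sum is 1.1760 < 1.2500; at K = 4 it is 1.3056 ≥ 1.2500.
So the minimum punishment length is K = 4.

4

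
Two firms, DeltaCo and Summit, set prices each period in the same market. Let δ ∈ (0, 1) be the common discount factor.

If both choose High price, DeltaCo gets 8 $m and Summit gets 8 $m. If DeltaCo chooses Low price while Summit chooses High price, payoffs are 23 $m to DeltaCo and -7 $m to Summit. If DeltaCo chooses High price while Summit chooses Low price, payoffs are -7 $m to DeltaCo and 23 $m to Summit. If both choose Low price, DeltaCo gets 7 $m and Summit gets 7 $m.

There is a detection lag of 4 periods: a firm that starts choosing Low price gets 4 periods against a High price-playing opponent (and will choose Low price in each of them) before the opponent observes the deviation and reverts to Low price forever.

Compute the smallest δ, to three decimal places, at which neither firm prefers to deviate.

Deviating for the 4 undetected periods gains 23−8 = 15 per period over cooperation, then loses 8−7 = 1 per period forever once punishment starts.
Gain: 15(1 + δ + … + δ^3); loss: 1·δ^4/(1−δ).
No profitable deviation ⇔ 15(1−δ^4) ≤ 1·δ^4, i.e. δ^4 ≥ 15/(15+1) = 15/16.
Hence δ ≥ (15/16)^(1/4) ≈ 0.984.

0.984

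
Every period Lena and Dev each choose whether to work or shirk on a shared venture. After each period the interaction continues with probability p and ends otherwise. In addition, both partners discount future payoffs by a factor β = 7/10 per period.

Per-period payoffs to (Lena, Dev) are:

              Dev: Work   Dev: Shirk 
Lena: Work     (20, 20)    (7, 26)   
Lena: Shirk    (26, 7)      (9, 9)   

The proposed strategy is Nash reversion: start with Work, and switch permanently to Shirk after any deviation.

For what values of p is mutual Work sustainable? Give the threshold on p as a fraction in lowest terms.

60/119

Expected continuation weight on next period's payoff is β·p = 7/10·p, which plays the role of the discount factor.
Cooperation requires 7/10·p ≥ (26−20)/(26−9) = 6/17, hence p ≥ 60/119.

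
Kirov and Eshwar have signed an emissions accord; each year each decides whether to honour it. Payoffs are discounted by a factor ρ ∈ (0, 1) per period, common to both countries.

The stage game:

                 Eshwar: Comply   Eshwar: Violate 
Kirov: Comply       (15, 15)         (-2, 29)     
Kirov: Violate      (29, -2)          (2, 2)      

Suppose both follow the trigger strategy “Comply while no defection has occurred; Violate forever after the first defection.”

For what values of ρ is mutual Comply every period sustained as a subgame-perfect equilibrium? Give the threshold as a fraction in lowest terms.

14/27

Under grim trigger the critical discount factor is (T−C)/(T−P) with T = 29, C = 15, P = 2.
ρ* = (29−15)/(29−2) = 14/27.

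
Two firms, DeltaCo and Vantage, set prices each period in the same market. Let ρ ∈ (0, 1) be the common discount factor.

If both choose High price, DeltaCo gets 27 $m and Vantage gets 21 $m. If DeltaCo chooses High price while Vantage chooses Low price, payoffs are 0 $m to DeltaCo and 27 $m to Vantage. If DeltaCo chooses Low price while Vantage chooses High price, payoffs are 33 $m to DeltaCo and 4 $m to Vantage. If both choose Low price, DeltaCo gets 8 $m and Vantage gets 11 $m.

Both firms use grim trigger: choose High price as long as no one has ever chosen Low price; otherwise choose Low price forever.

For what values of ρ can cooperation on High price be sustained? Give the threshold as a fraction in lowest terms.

3/8

For DeltaCo: deviation gain 33−27 = 6, per-period punishment loss 27−8 = 19. IC gives ρ ≥ 6/25.
For Vantage: gain 6, loss 10 per period, so ρ ≥ 6/16 = 3/8.
The tighter constraint is Vantage's, so cooperation needs ρ ≥ 3/8.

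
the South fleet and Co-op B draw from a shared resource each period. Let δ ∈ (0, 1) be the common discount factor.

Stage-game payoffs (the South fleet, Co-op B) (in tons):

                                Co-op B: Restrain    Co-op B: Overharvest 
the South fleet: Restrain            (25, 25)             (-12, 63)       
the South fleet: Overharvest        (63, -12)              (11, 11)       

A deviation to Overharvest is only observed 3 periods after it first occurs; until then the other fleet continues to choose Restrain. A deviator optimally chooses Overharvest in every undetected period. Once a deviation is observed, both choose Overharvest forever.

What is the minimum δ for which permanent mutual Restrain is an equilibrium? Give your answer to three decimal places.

0.901

Deviating for the 3 undetected periods gains 63−25 = 38 per period over cooperation, then loses 25−11 = 14 per period forever once punishment starts.
Gain: 38(1 + δ + … + δ^2); loss: 14·δ^3/(1−δ).
No profitable deviation ⇔ 38(1−δ^3) ≤ 14·δ^3, i.e. δ^3 ≥ 38/(38+14) = 19/26.
Hence δ ≥ (19/26)^(1/3) ≈ 0.901.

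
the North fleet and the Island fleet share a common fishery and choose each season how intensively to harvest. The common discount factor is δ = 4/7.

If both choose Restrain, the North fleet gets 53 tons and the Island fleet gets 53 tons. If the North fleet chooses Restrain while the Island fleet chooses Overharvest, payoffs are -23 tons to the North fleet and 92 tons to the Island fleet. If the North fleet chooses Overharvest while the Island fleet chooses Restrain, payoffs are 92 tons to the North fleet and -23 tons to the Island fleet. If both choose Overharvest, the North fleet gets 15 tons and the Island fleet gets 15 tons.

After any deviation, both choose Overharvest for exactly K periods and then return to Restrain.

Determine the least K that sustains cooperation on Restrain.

3

No profitable deviation requires (53−15)(δ+…+δ^K) ≥ 92−53, i.e. δ+…+δ^K ≥ 39/38 ≈ 1.0263.
With δ = 4/7, the partial sums are K=1: 0.5714, K=2: 0.8980, K=3: 1.0845.
K = 3 is the first length at which the sum reaches 1.0263.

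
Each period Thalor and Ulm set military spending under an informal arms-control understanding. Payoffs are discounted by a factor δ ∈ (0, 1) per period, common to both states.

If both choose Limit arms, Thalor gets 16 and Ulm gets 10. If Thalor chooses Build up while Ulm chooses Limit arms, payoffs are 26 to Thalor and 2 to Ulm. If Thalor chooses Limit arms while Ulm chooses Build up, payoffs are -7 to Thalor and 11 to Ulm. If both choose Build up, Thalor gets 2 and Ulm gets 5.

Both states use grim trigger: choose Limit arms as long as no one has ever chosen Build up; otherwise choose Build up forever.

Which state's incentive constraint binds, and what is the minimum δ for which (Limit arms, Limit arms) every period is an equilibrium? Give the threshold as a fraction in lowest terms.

Thalor's threshold: (26−16)/(26−2) = 5/12.
Ulm's threshold: (11−10)/(11−5) = 1/6.
5/12 > 1/6, so Thalor binds and δ* = 5/12.

Thalor; δ ≥ 5/12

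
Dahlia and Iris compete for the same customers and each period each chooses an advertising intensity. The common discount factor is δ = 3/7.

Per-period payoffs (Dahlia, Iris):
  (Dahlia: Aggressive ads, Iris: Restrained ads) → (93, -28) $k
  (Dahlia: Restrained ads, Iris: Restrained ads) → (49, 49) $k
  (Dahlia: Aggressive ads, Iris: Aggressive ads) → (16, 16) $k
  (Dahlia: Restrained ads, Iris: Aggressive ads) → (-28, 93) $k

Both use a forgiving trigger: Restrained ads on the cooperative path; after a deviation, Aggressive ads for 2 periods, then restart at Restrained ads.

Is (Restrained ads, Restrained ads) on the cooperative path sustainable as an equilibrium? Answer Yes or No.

No

A one-shot deviation gives 93 now, then 16 for 2 periods, then back to 49.
Gain from deviating: (93−49) today; loss: (49−16) in each of the next 2 periods.
No-deviation condition: (49−16)(δ+…+δ^2) ≥ 93−49, i.e. δ+…+δ^2 ≥ 4/3.
At δ = 3/7: δ+…+δ^2 = 0.6122 < 1.3333.
So cooperation is not sustainable.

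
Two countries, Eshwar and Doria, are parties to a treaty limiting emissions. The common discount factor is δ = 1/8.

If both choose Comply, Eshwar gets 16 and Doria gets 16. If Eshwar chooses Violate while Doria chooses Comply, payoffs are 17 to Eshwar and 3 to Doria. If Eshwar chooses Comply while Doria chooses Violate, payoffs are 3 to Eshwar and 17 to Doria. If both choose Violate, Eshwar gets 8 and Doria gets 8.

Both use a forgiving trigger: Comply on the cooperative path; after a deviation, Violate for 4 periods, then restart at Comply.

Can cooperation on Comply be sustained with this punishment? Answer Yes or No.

A one-shot deviation gives 17 now, then 8 for 4 periods, then back to 16.
Gain from deviating: (17−16) today; loss: (16−8) in each of the next 4 periods.
No-deviation condition: (16−8)(δ+…+δ^4) ≥ 17−16, i.e. δ+…+δ^4 ≥ 1/8.
At δ = 1/8: δ+…+δ^4 = 0.1428 ≥ 0.1250.
So cooperation is sustainable.

Yes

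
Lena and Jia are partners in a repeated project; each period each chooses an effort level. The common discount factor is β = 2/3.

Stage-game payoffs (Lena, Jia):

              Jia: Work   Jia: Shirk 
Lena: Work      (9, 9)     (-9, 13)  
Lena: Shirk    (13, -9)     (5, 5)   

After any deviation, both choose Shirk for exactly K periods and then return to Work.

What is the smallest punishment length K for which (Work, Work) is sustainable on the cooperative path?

2

No profitable deviation requires (9−5)(β+…+β^K) ≥ 13−9, i.e. β+…+β^K ≥ 1 ≈ 1.0000.
With β = 2/3, the partial sums are K=1: 0.6667, K=2: 1.1111.
K = 2 is the first length at which the sum reaches 1.0000.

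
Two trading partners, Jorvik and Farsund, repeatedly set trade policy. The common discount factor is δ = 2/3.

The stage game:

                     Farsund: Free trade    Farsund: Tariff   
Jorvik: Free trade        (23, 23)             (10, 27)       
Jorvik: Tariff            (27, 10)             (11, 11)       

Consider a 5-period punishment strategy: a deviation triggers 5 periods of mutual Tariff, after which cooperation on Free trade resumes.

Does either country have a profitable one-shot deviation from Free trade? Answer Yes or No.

IC: δ+…+δ^5 ≥ (27−23)/(23−11) = 1/3.
At δ = 2/3: partial sum = 1.7366 ≥ 0.3333. Cooperation sustainable.

No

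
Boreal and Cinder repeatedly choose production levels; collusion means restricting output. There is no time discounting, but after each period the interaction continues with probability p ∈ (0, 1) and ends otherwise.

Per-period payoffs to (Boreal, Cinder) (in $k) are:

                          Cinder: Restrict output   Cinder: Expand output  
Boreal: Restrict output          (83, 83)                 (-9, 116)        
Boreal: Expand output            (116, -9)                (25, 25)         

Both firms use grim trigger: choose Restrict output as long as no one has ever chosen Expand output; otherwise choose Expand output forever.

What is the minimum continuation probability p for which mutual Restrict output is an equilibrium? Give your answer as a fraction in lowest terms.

33/91

Expected cooperation value is 83 + p·83 + p²·83 + … = 83/(1−p); deviation gives 116 + p·25/(1−p).
83 ≥ 116(1−p) + 25p ⇒ 91p ≥ 33 ⇒ p ≥ 33/91.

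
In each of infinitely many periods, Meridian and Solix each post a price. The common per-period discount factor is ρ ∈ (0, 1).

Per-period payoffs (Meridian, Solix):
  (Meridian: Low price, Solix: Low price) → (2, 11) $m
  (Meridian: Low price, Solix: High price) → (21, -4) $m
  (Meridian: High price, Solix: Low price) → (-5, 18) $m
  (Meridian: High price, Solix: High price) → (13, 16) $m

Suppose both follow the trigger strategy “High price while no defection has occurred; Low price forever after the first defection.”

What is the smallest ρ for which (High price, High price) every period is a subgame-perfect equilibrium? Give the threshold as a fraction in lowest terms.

8/19

Meridian: cooperation gives 13 each period; deviation gives 21 once then 2 forever.
  13/(1−ρ) ≥ 21 + 2ρ/(1−ρ) ⇒ ρ ≥ 8/19.
Solix: cooperation gives 16 each period; deviation gives 18 once then 11 forever.
  ρ ≥ 2/7.
Both must hold, so the binding constraint is Meridian's: ρ ≥ 8/19.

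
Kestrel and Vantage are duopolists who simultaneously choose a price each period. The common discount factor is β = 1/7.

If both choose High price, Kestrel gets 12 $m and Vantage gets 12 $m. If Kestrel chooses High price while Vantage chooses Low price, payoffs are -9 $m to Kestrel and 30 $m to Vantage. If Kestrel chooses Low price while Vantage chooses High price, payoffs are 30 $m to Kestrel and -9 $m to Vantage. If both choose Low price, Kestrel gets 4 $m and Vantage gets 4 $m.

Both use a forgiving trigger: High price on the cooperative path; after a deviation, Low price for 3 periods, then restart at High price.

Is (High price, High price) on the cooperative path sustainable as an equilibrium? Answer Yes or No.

No

IC: β+…+β^3 ≥ (30−12)/(12−4) = 9/4.
At β = 1/7: partial sum = 0.1662 < 2.2500. Cooperation not sustainable.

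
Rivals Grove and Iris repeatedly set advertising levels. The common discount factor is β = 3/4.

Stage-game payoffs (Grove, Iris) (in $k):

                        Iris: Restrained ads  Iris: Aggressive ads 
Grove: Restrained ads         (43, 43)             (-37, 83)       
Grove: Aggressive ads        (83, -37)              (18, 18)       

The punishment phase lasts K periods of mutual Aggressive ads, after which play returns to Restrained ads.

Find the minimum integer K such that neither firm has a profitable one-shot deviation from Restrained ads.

3

IC: β(1−β^K)/(1−β) ≥ (83−43)/(43−18) = 8/5.
With β = 3/4: need 1 − β^K ≥ 8/5·(1−3/4)/(3/4), i.e. β^K ≤ 0.4667.
Since (3/4)^2 = 0.5625 and (3/4)^3 = 0.4219, the smallest such K is 3.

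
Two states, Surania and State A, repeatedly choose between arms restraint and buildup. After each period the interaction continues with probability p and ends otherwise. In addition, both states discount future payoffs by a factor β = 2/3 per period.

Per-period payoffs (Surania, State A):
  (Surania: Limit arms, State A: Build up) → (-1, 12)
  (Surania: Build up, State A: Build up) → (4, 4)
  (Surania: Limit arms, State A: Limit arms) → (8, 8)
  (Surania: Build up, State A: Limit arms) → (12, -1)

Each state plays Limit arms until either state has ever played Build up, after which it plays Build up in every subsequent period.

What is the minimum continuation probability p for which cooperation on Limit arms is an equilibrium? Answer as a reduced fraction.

3/4

With continuation probability p and discount β, the effective per-period discount factor is βp.
Grim-trigger IC: βp ≥ (12−8)/(12−4) = 1/2.
So p ≥ (1/2)/(2/3) = 3/4.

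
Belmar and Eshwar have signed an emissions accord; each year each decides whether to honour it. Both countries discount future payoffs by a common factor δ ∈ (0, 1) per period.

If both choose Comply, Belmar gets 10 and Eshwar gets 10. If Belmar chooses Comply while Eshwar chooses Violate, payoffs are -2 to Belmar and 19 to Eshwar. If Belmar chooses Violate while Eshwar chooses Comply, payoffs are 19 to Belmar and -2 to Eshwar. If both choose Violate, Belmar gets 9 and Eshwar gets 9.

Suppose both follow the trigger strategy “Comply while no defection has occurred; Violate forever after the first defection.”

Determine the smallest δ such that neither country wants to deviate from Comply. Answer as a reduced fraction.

9/10

Under grim trigger the critical discount factor is (T−C)/(T−P) with T = 19, C = 10, P = 9.
δ* = (19−10)/(19−9) = 9/10.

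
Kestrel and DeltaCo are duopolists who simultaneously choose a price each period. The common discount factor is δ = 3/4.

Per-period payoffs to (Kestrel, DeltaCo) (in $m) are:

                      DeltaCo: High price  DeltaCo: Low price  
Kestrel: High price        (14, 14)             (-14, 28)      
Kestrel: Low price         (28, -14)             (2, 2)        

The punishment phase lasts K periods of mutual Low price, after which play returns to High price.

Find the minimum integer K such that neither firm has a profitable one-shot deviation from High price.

No profitable deviation requires (14−2)(δ+…+δ^K) ≥ 28−14, i.e. δ+…+δ^K ≥ 7/6 ≈ 1.1667.
With δ = 3/4, the partial sums are K=1: 0.7500, K=2: 1.3125.
K = 2 is the first length at which the sum reaches 1.1667.

2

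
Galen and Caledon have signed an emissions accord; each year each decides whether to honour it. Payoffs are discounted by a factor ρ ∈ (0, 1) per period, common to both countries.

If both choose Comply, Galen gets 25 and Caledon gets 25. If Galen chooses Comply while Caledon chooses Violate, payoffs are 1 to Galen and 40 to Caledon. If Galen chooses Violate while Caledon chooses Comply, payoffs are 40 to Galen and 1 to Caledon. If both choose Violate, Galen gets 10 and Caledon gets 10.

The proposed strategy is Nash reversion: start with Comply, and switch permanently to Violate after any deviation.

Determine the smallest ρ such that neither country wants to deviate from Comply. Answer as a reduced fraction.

Cooperation forever yields 25 each period: 25/(1−ρ).
Deviating yields 40 once, then 10 forever: 40 + 10ρ/(1−ρ).
No profitable deviation requires 25/(1−ρ) ≥ 40 + 10ρ/(1−ρ).
Multiplying by (1−ρ): 25 ≥ 40(1−ρ) + 10ρ = 40 − 30ρ.
So 30ρ ≥ 15, i.e. ρ ≥ 15/30 = 1/2.

1/2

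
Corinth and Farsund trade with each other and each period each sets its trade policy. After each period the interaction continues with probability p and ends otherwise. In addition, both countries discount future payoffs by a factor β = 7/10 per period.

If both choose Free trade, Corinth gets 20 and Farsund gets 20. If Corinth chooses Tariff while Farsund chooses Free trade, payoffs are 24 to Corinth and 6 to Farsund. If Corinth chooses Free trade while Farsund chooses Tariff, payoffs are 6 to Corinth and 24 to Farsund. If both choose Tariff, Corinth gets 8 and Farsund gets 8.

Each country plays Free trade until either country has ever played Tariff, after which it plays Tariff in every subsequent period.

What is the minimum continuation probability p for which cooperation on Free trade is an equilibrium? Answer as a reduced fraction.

5/14

Expected continuation weight on next period's payoff is β·p = 7/10·p, which plays the role of the discount factor.
Cooperation requires 7/10·p ≥ (24−20)/(24−8) = 1/4, hence p ≥ 5/14.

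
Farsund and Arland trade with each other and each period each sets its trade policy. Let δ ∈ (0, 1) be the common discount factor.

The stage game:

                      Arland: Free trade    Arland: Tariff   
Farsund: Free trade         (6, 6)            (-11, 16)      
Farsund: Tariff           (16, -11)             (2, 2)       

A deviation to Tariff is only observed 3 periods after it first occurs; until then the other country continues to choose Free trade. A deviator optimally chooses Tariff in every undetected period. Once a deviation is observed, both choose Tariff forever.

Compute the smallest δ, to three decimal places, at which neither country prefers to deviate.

Deviating for the 3 undetected periods gains 16−6 = 10 per period over cooperation, then loses 6−2 = 4 per period forever once punishment starts.
Gain: 10(1 + δ + … + δ^2); loss: 4·δ^3/(1−δ).
No profitable deviation ⇔ 10(1−δ^3) ≤ 4·δ^3, i.e. δ^3 ≥ 10/(10+4) = 5/7.
Hence δ ≥ (5/7)^(1/3) ≈ 0.894.

0.894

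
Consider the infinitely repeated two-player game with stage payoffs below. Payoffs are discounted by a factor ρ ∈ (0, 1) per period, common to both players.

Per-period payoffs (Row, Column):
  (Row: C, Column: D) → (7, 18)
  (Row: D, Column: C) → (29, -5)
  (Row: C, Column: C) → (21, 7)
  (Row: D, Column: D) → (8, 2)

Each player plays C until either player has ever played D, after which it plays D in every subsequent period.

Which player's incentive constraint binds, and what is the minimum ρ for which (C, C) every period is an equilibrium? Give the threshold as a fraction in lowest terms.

Row's threshold: (29−21)/(29−8) = 8/21.
Column's threshold: (18−7)/(18−2) = 11/16.
8/21 < 11/16, so Column binds and ρ* = 11/16.

Column; ρ ≥ 11/16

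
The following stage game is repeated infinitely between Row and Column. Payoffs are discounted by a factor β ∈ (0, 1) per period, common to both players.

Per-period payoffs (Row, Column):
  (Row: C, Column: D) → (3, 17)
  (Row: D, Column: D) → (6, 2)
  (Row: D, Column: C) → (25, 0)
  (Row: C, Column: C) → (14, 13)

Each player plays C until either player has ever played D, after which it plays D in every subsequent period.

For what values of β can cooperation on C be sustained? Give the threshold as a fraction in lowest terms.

For Row: deviation gain 25−14 = 11, per-period punishment loss 14−6 = 8. IC gives β ≥ 11/19.
For Column: gain 4, loss 11 per period, so β ≥ 4/15.
The tighter constraint is Row's, so cooperation needs β ≥ 11/19.

11/19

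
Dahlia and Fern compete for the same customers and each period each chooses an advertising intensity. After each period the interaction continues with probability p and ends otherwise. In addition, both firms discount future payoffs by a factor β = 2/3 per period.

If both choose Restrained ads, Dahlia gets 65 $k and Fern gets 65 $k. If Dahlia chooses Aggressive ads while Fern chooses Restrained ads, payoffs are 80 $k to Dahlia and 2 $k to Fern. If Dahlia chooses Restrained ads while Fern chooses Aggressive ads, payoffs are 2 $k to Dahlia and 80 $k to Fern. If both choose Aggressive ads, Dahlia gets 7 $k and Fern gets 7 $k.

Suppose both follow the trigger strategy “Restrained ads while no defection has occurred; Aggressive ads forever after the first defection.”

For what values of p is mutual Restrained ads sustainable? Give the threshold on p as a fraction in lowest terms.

With continuation probability p and discount β, the effective per-period discount factor is βp.
Grim-trigger IC: βp ≥ (80−65)/(80−7) = 15/73.
So p ≥ (15/73)/(2/3) = 45/146.

45/146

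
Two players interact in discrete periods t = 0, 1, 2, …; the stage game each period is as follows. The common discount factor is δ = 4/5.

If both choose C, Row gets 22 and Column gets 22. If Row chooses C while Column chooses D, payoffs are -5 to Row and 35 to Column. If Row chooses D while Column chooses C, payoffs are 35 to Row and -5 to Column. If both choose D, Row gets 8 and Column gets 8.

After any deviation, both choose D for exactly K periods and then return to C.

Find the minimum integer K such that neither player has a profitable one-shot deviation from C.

Need Σ_{k=1}^{K} δ^k ≥ (35−22)/(22−8) = 0.9286 at δ = 4/5.
At K = 1 the sum is 0.8000 < 0.9286; at K = 2 it is 1.4400 ≥ 0.9286.
So the minimum punishment length is K = 2.

2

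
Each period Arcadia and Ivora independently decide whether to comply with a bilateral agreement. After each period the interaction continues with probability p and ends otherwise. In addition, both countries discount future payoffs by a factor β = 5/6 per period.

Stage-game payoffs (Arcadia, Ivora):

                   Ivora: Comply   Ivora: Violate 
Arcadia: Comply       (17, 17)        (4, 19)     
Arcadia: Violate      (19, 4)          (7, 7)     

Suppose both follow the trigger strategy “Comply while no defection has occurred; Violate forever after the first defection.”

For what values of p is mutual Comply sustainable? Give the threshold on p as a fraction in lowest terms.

With continuation probability p and discount β, the effective per-period discount factor is βp.
Grim-trigger IC: βp ≥ (19−17)/(19−7) = 1/6.
So p ≥ (1/6)/(5/6) = 1/5.

1/5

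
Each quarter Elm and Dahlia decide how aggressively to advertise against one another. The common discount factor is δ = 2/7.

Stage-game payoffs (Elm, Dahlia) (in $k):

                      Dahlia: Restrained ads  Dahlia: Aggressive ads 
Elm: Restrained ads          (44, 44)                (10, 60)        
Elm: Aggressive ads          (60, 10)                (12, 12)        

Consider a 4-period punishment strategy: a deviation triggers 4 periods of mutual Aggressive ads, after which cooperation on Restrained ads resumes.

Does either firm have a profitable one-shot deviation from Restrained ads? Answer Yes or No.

A one-shot deviation gives 60 now, then 12 for 4 periods, then back to 44.
Gain from deviating: (60−44) today; loss: (44−12) in each of the next 4 periods.
No-deviation condition: (44−12)(δ+…+δ^4) ≥ 60−44, i.e. δ+…+δ^4 ≥ 1/2.
At δ = 2/7: δ+…+δ^4 = 0.3973 < 0.5000.
So cooperation is not sustainable.

Yes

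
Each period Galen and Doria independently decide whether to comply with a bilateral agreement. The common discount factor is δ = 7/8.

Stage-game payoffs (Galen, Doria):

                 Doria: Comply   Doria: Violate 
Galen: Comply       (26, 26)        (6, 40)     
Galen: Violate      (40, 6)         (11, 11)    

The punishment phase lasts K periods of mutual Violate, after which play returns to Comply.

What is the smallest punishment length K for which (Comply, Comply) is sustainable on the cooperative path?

Need Σ_{k=1}^{K} δ^k ≥ (40−26)/(26−11) = 0.9333 at δ = 7/8.
At K = 1 the sum is 0.8750 < 0.9333; at K = 2 it is 1.6406 ≥ 0.9333.
So the minimum punishment length is K = 2.

2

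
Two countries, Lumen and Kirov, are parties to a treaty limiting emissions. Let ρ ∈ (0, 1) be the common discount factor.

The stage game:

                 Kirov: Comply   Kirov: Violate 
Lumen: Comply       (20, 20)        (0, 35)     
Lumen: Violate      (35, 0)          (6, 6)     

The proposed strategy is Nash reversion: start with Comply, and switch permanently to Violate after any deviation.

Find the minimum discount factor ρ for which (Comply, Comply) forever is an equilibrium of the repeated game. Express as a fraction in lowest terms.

15/29

Under grim trigger the critical discount factor is (T−C)/(T−P) with T = 35, C = 20, P = 6.
ρ* = (35−20)/(35−6) = 15/29.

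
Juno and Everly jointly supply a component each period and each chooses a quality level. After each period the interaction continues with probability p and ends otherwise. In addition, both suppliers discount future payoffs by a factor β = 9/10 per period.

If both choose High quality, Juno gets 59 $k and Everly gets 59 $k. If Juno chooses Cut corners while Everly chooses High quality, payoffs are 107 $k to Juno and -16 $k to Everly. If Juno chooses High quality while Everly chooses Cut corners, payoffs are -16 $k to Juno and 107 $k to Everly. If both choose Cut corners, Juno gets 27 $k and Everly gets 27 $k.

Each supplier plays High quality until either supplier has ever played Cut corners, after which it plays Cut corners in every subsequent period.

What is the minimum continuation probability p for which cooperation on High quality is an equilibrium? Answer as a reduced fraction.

Expected continuation weight on next period's payoff is β·p = 9/10·p, which plays the role of the discount factor.
Cooperation requires 9/10·p ≥ (107−59)/(107−27) = 3/5, hence p ≥ 2/3.

2/3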